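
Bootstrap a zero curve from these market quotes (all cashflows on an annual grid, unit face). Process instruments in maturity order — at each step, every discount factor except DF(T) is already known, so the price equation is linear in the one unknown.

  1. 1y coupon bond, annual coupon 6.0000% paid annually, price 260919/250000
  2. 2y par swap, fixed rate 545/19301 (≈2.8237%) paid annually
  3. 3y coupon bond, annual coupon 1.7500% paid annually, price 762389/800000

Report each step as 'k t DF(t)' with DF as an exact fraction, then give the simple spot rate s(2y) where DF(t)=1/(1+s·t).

step 1 [1y] bond c/1=3/50: DF=(260919/250000 − 3/50·(0))/(1+3/50) = 4923/5000 ≈ 0.984600
step 2 [2y] swap r/1=545/19301: DF=(1 − 545/19301·(0.984600))/(1+545/19301) = 1891/2000 ≈ 0.945500
step 3 [3y] bond c/1=7/400: DF=(762389/800000 − 7/400·(0.984600+0.945500))/(1+7/400) = 4517/5000 ≈ 0.903400

1 1 4923/5000
2 2 1891/2000
3 3 4517/5000
s(2y) = (1/(1891/2000) − 1)/(2) = 109/3782 ≈ 2.8821%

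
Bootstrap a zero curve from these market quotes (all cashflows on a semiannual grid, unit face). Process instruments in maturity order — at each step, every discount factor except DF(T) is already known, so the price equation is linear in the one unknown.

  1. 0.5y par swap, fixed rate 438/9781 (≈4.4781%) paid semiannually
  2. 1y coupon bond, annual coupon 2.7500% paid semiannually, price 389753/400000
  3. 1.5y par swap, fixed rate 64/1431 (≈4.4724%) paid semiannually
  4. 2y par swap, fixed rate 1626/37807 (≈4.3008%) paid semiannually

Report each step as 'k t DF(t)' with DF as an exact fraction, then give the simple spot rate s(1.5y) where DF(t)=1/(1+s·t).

step 1 [0.5y] swap r/2=219/9781: DF=(1 − 219/9781·(0))/(1+219/9781) = 9781/10000 ≈ 0.978100
step 2 [1y] bond c/2=11/800: DF=(389753/400000 − 11/800·(0.978100))/(1+11/800) = 9479/10000 ≈ 0.947900
step 3 [1.5y] swap r/2=32/1431: DF=(1 − 32/1431·(0.978100+0.947900))/(1+32/1431) = 117/125 ≈ 0.936000
step 4 [2y] swap r/2=813/37807: DF=(1 − 813/37807·(0.978100+0.947900+0.936000))/(1+813/37807) = 9187/10000 ≈ 0.918700

1 1/2 9781/10000
2 1 9479/10000
3 3/2 117/125
4 2 9187/10000
s(1.5y) = (1/(117/125) − 1)/(3/2) = 16/351 ≈ 4.5584%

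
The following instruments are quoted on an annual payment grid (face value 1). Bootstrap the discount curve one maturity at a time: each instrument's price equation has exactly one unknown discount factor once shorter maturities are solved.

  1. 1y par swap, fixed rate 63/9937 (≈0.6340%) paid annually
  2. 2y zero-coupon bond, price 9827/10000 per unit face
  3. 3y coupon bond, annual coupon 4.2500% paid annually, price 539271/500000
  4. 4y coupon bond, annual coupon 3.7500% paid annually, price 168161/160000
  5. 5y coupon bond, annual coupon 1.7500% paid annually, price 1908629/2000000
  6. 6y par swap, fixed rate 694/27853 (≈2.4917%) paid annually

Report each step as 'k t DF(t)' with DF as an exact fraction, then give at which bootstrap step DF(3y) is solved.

1 1 9937/10000
2 2 9827/10000
3 3 477/500
4 4 9071/10000
5 5 8719/10000
6 6 2153/2500
DF(3y) is solved at step 3

step 1 [1y] swap r/1=63/9937: DF=(1 − 63/9937·(0))/(1+63/9937) = 9937/10000 ≈ 0.993700
step 2 [2y] zero: DF = P = 9827/10000 ≈ 0.982700
step 3 [3y] bond c/1=17/400: DF=(539271/500000 − 17/400·(0.993700+0.982700))/(1+17/400) = 477/500 ≈ 0.954000
step 4 [4y] bond c/1=3/80: DF=(168161/160000 − 3/80·(0.993700+0.982700+0.954000))/(1+3/80) = 9071/10000 ≈ 0.907100
step 5 [5y] bond c/1=7/400: DF=(1908629/2000000 − 7/400·(0.993700+0.982700+0.954000+0.907100))/(1+7/400) = 8719/10000 ≈ 0.871900
step 6 [6y] swap r/1=694/27853: DF=(1 − 694/27853·(0.993700+0.982700+0.954000+0.907100+0.871900))/(1+694/27853) = 2153/2500 ≈ 0.861200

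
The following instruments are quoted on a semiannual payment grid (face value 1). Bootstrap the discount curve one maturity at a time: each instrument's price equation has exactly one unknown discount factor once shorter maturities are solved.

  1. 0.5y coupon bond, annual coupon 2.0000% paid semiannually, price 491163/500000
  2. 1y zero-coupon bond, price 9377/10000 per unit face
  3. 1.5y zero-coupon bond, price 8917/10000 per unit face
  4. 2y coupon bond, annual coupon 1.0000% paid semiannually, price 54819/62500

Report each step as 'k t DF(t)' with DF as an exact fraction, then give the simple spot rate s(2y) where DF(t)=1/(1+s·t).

step 1 [0.5y] bond c/2=1/100: DF=(491163/500000 − 1/100·(0))/(1+1/100) = 4863/5000 ≈ 0.972600
step 2 [1y] zero: DF = P = 9377/10000 ≈ 0.937700
step 3 [1.5y] zero: DF = P = 8917/10000 ≈ 0.891700
step 4 [2y] bond c/2=1/200: DF=(54819/62500 − 1/200·(0.972600+0.937700+0.891700))/(1+1/200) = 2147/2500 ≈ 0.858800

1 1/2 4863/5000
2 1 9377/10000
3 3/2 8917/10000
4 2 2147/2500
s(2y) = (1/(2147/2500) − 1)/(2) = 353/4294 ≈ 8.2208%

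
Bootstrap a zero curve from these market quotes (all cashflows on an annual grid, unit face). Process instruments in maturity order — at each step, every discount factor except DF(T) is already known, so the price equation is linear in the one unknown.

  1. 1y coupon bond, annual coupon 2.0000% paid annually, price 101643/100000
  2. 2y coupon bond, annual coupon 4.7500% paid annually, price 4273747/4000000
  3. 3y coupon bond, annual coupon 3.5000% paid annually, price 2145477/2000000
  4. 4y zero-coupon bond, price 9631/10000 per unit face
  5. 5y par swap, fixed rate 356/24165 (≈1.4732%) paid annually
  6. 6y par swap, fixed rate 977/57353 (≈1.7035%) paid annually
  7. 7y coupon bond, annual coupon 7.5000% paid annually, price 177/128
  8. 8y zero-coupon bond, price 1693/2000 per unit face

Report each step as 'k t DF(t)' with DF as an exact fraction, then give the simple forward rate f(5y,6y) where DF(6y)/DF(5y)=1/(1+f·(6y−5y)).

step 1 [1y] bond c/1=1/50: DF=(101643/100000 − 1/50·(0))/(1+1/50) = 1993/2000 ≈ 0.996500
step 2 [2y] bond c/1=19/400: DF=(4273747/4000000 − 19/400·(0.996500))/(1+19/400) = 2437/2500 ≈ 0.974800
step 3 [3y] bond c/1=7/200: DF=(2145477/2000000 − 7/200·(0.996500+0.974800))/(1+7/200) = 4849/5000 ≈ 0.969800
step 4 [4y] zero: DF = P = 9631/10000 ≈ 0.963100
step 5 [5y] swap r/1=356/24165: DF=(1 − 356/24165·(0.996500+0.974800+0.969800+0.963100))/(1+356/24165) = 1161/1250 ≈ 0.928800
step 6 [6y] swap r/1=977/57353: DF=(1 − 977/57353·(0.996500+0.974800+0.969800+0.963100+0.928800))/(1+977/57353) = 9023/10000 ≈ 0.902300
step 7 [7y] bond c/1=3/40: DF=(177/128 − 3/40·(0.996500+0.974800+0.969800+0.963100+0.928800+0.902300))/(1+3/40) = 4431/5000 ≈ 0.886200
step 8 [8y] zero: DF = P = 1693/2000 ≈ 0.846500

1 1 1993/2000
2 2 2437/2500
3 3 4849/5000
4 4 9631/10000
5 5 1161/1250
6 6 9023/10000
7 7 4431/5000
8 8 1693/2000
f(5y,6y) = ((1161/1250)/(9023/10000) − 1)/(1) = 265/9023 ≈ 2.9369%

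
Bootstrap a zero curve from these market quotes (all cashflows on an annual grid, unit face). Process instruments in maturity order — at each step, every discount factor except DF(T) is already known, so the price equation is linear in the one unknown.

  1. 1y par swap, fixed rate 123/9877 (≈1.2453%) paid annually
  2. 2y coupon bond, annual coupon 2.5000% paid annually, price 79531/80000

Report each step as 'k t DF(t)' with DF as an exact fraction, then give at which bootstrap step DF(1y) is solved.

1 1 9877/10000
2 2 4729/5000
DF(1y) is solved at step 1

step 1 [1y] swap r/1=123/9877: DF=(1 − 123/9877·(0))/(1+123/9877) = 9877/10000 ≈ 0.987700
step 2 [2y] bond c/1=1/40: DF=(79531/80000 − 1/40·(0.987700))/(1+1/40) = 4729/5000 ≈ 0.945800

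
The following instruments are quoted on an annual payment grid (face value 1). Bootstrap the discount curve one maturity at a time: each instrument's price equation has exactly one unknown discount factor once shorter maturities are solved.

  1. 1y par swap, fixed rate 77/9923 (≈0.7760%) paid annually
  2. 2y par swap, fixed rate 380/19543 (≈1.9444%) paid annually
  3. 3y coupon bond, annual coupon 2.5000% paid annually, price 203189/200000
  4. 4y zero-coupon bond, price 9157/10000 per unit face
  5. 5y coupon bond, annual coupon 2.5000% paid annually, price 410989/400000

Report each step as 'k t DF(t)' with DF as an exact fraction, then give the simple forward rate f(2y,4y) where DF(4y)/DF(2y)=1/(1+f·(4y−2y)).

step 1 [1y] swap r/1=77/9923: DF=(1 − 77/9923·(0))/(1+77/9923) = 9923/10000 ≈ 0.992300
step 2 [2y] swap r/1=380/19543: DF=(1 − 380/19543·(0.992300))/(1+380/19543) = 481/500 ≈ 0.962000
step 3 [3y] bond c/1=1/40: DF=(203189/200000 − 1/40·(0.992300+0.962000))/(1+1/40) = 1887/2000 ≈ 0.943500
step 4 [4y] zero: DF = P = 9157/10000 ≈ 0.915700
step 5 [5y] bond c/1=1/40: DF=(410989/400000 − 1/40·(0.992300+0.962000+0.943500+0.915700))/(1+1/40) = 4547/5000 ≈ 0.909400

1 1 9923/10000
2 2 481/500
3 3 1887/2000
4 4 9157/10000
5 5 4547/5000
f(2y,4y) = ((481/500)/(9157/10000) − 1)/(2) = 463/18314 ≈ 2.5281%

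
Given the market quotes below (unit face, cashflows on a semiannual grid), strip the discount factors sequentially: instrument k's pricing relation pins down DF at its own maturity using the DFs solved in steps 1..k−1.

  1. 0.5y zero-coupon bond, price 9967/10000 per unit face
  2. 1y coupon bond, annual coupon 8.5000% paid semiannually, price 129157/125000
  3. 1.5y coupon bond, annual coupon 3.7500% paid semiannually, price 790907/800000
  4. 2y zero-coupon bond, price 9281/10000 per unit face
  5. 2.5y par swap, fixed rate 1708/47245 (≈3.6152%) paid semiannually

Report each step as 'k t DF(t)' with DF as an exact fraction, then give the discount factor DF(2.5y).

1 1/2 9967/10000
2 1 1901/2000
3 3/2 4673/5000
4 2 9281/10000
5 5/2 4573/5000
DF(2.5y) = 4573/5000 ≈ 0.914600

step 1 [0.5y] zero: DF = P = 9967/10000 ≈ 0.996700
step 2 [1y] bond c/2=17/400: DF=(129157/125000 − 17/400·(0.996700))/(1+17/400) = 1901/2000 ≈ 0.950500
step 3 [1.5y] bond c/2=3/160: DF=(790907/800000 − 3/160·(0.996700+0.950500))/(1+3/160) = 4673/5000 ≈ 0.934600
step 4 [2y] zero: DF = P = 9281/10000 ≈ 0.928100
step 5 [2.5y] swap r/2=854/47245: DF=(1 − 854/47245·(0.996700+0.950500+0.934600+0.928100))/(1+854/47245) = 4573/5000 ≈ 0.914600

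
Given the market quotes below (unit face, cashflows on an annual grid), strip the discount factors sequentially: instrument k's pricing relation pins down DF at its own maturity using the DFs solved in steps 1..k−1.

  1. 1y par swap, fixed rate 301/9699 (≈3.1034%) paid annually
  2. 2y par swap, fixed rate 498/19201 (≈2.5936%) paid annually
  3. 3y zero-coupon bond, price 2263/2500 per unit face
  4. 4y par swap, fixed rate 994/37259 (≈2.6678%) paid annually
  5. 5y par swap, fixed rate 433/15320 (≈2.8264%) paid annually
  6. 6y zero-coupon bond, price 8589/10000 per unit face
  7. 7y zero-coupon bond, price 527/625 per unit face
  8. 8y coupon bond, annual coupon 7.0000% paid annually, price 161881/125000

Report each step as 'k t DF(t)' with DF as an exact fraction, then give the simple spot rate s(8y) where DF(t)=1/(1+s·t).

step 1 [1y] swap r/1=301/9699: DF=(1 − 301/9699·(0))/(1+301/9699) = 9699/10000 ≈ 0.969900
step 2 [2y] swap r/1=498/19201: DF=(1 − 498/19201·(0.969900))/(1+498/19201) = 4751/5000 ≈ 0.950200
step 3 [3y] zero: DF = P = 2263/2500 ≈ 0.905200
step 4 [4y] swap r/1=994/37259: DF=(1 − 994/37259·(0.969900+0.950200+0.905200))/(1+994/37259) = 4503/5000 ≈ 0.900600
step 5 [5y] swap r/1=433/15320: DF=(1 − 433/15320·(0.969900+0.950200+0.905200+0.900600))/(1+433/15320) = 8701/10000 ≈ 0.870100
step 6 [6y] zero: DF = P = 8589/10000 ≈ 0.858900
step 7 [7y] zero: DF = P = 527/625 ≈ 0.843200
step 8 [8y] bond c/1=7/100: DF=(161881/125000 − 7/100·(0.969900+0.950200+0.905200+0.900600+0.870100+0.858900+0.843200))/(1+7/100) = 7983/10000 ≈ 0.798300

1 1 9699/10000
2 2 4751/5000
3 3 2263/2500
4 4 4503/5000
5 5 8701/10000
6 6 8589/10000
7 7 527/625
8 8 7983/10000
s(8y) = (1/(7983/10000) − 1)/(8) = 2017/63864 ≈ 3.1583%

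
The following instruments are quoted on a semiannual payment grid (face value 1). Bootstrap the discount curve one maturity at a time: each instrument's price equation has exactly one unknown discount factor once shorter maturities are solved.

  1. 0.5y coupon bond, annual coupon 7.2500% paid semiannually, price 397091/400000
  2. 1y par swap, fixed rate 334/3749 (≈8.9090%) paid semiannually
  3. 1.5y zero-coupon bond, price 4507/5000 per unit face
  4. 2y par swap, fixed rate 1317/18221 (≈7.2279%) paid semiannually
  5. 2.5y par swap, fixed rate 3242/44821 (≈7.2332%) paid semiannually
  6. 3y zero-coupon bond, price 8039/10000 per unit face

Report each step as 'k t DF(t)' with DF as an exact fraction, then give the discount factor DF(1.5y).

1 1/2 479/500
2 1 1833/2000
3 3/2 4507/5000
4 2 8683/10000
5 5/2 8379/10000
6 3 8039/10000
DF(1.5y) = 4507/5000 ≈ 0.901400

step 1 [0.5y] bond c/2=29/800: DF=(397091/400000 − 29/800·(0))/(1+29/800) = 479/500 ≈ 0.958000
step 2 [1y] swap r/2=167/3749: DF=(1 − 167/3749·(0.958000))/(1+167/3749) = 1833/2000 ≈ 0.916500
step 3 [1.5y] zero: DF = P = 4507/5000 ≈ 0.901400
step 4 [2y] swap r/2=1317/36442: DF=(1 − 1317/36442·(0.958000+0.916500+0.901400))/(1+1317/36442) = 8683/10000 ≈ 0.868300
step 5 [2.5y] swap r/2=1621/44821: DF=(1 − 1621/44821·(0.958000+0.916500+0.901400+0.868300))/(1+1621/44821) = 8379/10000 ≈ 0.837900
step 6 [3y] zero: DF = P = 8039/10000 ≈ 0.803900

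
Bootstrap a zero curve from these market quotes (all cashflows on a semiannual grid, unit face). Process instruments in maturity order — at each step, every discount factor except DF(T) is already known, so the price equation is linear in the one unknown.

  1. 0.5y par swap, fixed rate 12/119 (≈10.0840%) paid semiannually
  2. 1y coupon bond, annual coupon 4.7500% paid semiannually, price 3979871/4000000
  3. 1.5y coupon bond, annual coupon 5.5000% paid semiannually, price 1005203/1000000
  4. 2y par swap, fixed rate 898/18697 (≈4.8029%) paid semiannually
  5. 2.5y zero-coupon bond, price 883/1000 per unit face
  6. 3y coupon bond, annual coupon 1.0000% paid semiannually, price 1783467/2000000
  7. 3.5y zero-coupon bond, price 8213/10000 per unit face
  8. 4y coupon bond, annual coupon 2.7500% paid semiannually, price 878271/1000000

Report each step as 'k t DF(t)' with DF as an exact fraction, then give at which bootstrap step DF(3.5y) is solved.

step 1 [0.5y] swap r/2=6/119: DF=(1 − 6/119·(0))/(1+6/119) = 119/125 ≈ 0.952000
step 2 [1y] bond c/2=19/800: DF=(3979871/4000000 − 19/800·(0.952000))/(1+19/800) = 4749/5000 ≈ 0.949800
step 3 [1.5y] bond c/2=11/400: DF=(1005203/1000000 − 11/400·(0.952000+0.949800))/(1+11/400) = 4637/5000 ≈ 0.927400
step 4 [2y] swap r/2=449/18697: DF=(1 − 449/18697·(0.952000+0.949800+0.927400))/(1+449/18697) = 4551/5000 ≈ 0.910200
step 5 [2.5y] zero: DF = P = 883/1000 ≈ 0.883000
step 6 [3y] bond c/2=1/200: DF=(1783467/2000000 − 1/200·(0.952000+0.949800+0.927400+0.910200+0.883000))/(1+1/200) = 8643/10000 ≈ 0.864300
step 7 [3.5y] zero: DF = P = 8213/10000 ≈ 0.821300
step 8 [4y] bond c/2=11/800: DF=(878271/1000000 − 11/800·(0.952000+0.949800+0.927400+0.910200+0.883000+0.864300+0.821300))/(1+11/800) = 488/625 ≈ 0.780800

1 1/2 119/125
2 1 4749/5000
3 3/2 4637/5000
4 2 4551/5000
5 5/2 883/1000
6 3 8643/10000
7 7/2 8213/10000
8 4 488/625
DF(3.5y) is solved at step 7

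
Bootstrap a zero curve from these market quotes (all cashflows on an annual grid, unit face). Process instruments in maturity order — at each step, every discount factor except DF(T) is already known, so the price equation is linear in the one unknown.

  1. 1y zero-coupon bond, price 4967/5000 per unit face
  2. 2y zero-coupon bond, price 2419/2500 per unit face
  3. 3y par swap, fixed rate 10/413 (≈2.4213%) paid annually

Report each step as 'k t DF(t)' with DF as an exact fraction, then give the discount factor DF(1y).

step 1 [1y] zero: DF = P = 4967/5000 ≈ 0.993400
step 2 [2y] zero: DF = P = 2419/2500 ≈ 0.967600
step 3 [3y] swap r/1=10/413: DF=(1 − 10/413·(0.993400+0.967600))/(1+10/413) = 93/100 ≈ 0.930000

1 1 4967/5000
2 2 2419/2500
3 3 93/100
DF(1y) = 4967/5000 ≈ 0.993400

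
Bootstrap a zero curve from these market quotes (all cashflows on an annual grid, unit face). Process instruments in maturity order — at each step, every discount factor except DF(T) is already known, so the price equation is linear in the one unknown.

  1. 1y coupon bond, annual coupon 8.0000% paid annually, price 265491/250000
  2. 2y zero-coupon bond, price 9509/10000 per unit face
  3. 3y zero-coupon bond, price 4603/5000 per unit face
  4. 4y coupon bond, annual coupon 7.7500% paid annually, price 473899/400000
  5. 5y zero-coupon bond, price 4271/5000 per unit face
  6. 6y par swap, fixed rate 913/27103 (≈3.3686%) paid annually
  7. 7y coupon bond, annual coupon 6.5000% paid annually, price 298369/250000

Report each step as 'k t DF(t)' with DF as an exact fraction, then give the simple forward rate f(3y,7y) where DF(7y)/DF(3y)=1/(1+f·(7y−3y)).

1 1 9833/10000
2 2 9509/10000
3 3 4603/5000
4 4 4471/5000
5 5 4271/5000
6 6 4087/5000
7 7 3949/5000
f(3y,7y) = ((4603/5000)/(3949/5000) − 1)/(4) = 327/7898 ≈ 4.1403%

step 1 [1y] bond c/1=2/25: DF=(265491/250000 − 2/25·(0))/(1+2/25) = 9833/10000 ≈ 0.983300
step 2 [2y] zero: DF = P = 9509/10000 ≈ 0.950900
step 3 [3y] zero: DF = P = 4603/5000 ≈ 0.920600
step 4 [4y] bond c/1=31/400: DF=(473899/400000 − 31/400·(0.983300+0.950900+0.920600))/(1+31/400) = 4471/5000 ≈ 0.894200
step 5 [5y] zero: DF = P = 4271/5000 ≈ 0.854200
step 6 [6y] swap r/1=913/27103: DF=(1 − 913/27103·(0.983300+0.950900+0.920600+0.894200+0.854200))/(1+913/27103) = 4087/5000 ≈ 0.817400
step 7 [7y] bond c/1=13/200: DF=(298369/250000 − 13/200·(0.983300+0.950900+0.920600+0.894200+0.854200+0.817400))/(1+13/200) = 3949/5000 ≈ 0.789800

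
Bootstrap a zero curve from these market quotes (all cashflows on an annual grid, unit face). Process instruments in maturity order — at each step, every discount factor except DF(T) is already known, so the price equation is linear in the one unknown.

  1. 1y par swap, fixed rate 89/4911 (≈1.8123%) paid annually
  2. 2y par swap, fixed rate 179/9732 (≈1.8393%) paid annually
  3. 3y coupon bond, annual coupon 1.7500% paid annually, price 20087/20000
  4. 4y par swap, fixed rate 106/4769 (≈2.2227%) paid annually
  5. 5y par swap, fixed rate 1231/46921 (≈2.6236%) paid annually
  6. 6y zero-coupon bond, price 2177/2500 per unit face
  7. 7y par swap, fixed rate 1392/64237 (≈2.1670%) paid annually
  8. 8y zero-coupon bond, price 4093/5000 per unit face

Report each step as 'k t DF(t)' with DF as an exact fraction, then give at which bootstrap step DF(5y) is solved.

1 1 4911/5000
2 2 4821/5000
3 3 596/625
4 4 572/625
5 5 8769/10000
6 6 2177/2500
7 7 538/625
8 8 4093/5000
DF(5y) is solved at step 5

step 1 [1y] swap r/1=89/4911: DF=(1 − 89/4911·(0))/(1+89/4911) = 4911/5000 ≈ 0.982200
step 2 [2y] swap r/1=179/9732: DF=(1 − 179/9732·(0.982200))/(1+179/9732) = 4821/5000 ≈ 0.964200
step 3 [3y] bond c/1=7/400: DF=(20087/20000 − 7/400·(0.982200+0.964200))/(1+7/400) = 596/625 ≈ 0.953600
step 4 [4y] swap r/1=106/4769: DF=(1 − 106/4769·(0.982200+0.964200+0.953600))/(1+106/4769) = 572/625 ≈ 0.915200
step 5 [5y] swap r/1=1231/46921: DF=(1 − 1231/46921·(0.982200+0.964200+0.953600+0.915200))/(1+1231/46921) = 8769/10000 ≈ 0.876900
step 6 [6y] zero: DF = P = 2177/2500 ≈ 0.870800
step 7 [7y] swap r/1=1392/64237: DF=(1 − 1392/64237·(0.982200+0.964200+0.953600+0.915200+0.876900+0.870800))/(1+1392/64237) = 538/625 ≈ 0.860800
step 8 [8y] zero: DF = P = 4093/5000 ≈ 0.818600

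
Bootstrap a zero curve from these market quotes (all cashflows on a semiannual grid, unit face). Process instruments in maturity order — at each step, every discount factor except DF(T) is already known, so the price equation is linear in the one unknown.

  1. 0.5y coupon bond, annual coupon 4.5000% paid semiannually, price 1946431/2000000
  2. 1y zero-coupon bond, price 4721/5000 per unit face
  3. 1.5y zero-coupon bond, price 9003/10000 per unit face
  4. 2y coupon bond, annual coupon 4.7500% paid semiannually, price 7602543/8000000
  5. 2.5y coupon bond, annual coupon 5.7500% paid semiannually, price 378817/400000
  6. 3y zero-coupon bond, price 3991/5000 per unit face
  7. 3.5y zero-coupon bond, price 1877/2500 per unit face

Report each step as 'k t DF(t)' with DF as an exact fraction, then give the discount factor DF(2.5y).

1 1/2 4759/5000
2 1 4721/5000
3 3/2 9003/10000
4 2 4317/5000
5 5/2 8183/10000
6 3 3991/5000
7 7/2 1877/2500
DF(2.5y) = 8183/10000 ≈ 0.818300

step 1 [0.5y] bond c/2=9/400: DF=(1946431/2000000 − 9/400·(0))/(1+9/400) = 4759/5000 ≈ 0.951800
step 2 [1y] zero: DF = P = 4721/5000 ≈ 0.944200
step 3 [1.5y] zero: DF = P = 9003/10000 ≈ 0.900300
step 4 [2y] bond c/2=19/800: DF=(7602543/8000000 − 19/800·(0.951800+0.944200+0.900300))/(1+19/800) = 4317/5000 ≈ 0.863400
step 5 [2.5y] bond c/2=23/800: DF=(378817/400000 − 23/800·(0.951800+0.944200+0.900300+0.863400))/(1+23/800) = 8183/10000 ≈ 0.818300
step 6 [3y] zero: DF = P = 3991/5000 ≈ 0.798200
step 7 [3.5y] zero: DF = P = 1877/2500 ≈ 0.750800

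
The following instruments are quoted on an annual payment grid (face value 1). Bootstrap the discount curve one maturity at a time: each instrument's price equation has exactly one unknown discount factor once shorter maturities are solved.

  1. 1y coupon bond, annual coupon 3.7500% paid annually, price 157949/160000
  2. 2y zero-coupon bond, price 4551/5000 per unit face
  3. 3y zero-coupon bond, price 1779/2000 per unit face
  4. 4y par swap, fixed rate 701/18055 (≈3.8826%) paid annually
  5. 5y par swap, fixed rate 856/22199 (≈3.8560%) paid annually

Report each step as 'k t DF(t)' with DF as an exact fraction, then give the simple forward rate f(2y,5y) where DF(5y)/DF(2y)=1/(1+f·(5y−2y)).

1 1 1903/2000
2 2 4551/5000
3 3 1779/2000
4 4 4299/5000
5 5 518/625
f(2y,5y) = ((4551/5000)/(518/625) − 1)/(3) = 11/336 ≈ 3.2738%

step 1 [1y] bond c/1=3/80: DF=(157949/160000 − 3/80·(0))/(1+3/80) = 1903/2000 ≈ 0.951500
step 2 [2y] zero: DF = P = 4551/5000 ≈ 0.910200
step 3 [3y] zero: DF = P = 1779/2000 ≈ 0.889500
step 4 [4y] swap r/1=701/18055: DF=(1 − 701/18055·(0.951500+0.910200+0.889500))/(1+701/18055) = 4299/5000 ≈ 0.859800
step 5 [5y] swap r/1=856/22199: DF=(1 − 856/22199·(0.951500+0.910200+0.889500+0.859800))/(1+856/22199) = 518/625 ≈ 0.828800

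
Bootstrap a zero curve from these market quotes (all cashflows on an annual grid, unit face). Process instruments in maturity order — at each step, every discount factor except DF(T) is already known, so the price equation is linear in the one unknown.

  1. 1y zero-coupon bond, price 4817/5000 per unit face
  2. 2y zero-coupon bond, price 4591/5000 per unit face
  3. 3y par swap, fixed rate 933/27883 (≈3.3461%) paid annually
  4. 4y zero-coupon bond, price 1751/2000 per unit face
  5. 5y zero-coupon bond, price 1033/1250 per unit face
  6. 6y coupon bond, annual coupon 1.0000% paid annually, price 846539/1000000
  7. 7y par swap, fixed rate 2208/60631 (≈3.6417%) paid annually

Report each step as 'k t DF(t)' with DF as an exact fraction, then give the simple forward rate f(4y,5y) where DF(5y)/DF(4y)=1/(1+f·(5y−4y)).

step 1 [1y] zero: DF = P = 4817/5000 ≈ 0.963400
step 2 [2y] zero: DF = P = 4591/5000 ≈ 0.918200
step 3 [3y] swap r/1=933/27883: DF=(1 − 933/27883·(0.963400+0.918200))/(1+933/27883) = 9067/10000 ≈ 0.906700
step 4 [4y] zero: DF = P = 1751/2000 ≈ 0.875500
step 5 [5y] zero: DF = P = 1033/1250 ≈ 0.826400
step 6 [6y] bond c/1=1/100: DF=(846539/1000000 − 1/100·(0.963400+0.918200+0.906700+0.875500+0.826400))/(1+1/100) = 7937/10000 ≈ 0.793700
step 7 [7y] swap r/1=2208/60631: DF=(1 − 2208/60631·(0.963400+0.918200+0.906700+0.875500+0.826400+0.793700))/(1+2208/60631) = 487/625 ≈ 0.779200

1 1 4817/5000
2 2 4591/5000
3 3 9067/10000
4 4 1751/2000
5 5 1033/1250
6 6 7937/10000
7 7 487/625
f(4y,5y) = ((1751/2000)/(1033/1250) − 1)/(1) = 491/8264 ≈ 5.9414%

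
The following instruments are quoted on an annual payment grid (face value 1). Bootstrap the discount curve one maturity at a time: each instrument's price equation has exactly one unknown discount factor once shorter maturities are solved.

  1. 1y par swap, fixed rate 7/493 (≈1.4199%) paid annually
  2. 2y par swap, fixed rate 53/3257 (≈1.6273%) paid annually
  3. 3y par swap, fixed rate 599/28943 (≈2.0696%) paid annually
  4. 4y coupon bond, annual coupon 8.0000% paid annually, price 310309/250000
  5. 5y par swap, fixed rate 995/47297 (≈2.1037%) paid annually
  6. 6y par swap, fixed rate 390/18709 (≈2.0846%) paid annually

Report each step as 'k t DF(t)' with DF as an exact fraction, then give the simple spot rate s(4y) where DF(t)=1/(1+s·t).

1 1 493/500
2 2 4841/5000
3 3 9401/10000
4 4 9349/10000
5 5 1801/2000
6 6 883/1000
s(4y) = (1/(9349/10000) − 1)/(4) = 651/37396 ≈ 1.7408%

step 1 [1y] swap r/1=7/493: DF=(1 − 7/493·(0))/(1+7/493) = 493/500 ≈ 0.986000
step 2 [2y] swap r/1=53/3257: DF=(1 − 53/3257·(0.986000))/(1+53/3257) = 4841/5000 ≈ 0.968200
step 3 [3y] swap r/1=599/28943: DF=(1 − 599/28943·(0.986000+0.968200))/(1+599/28943) = 9401/10000 ≈ 0.940100
step 4 [4y] bond c/1=2/25: DF=(310309/250000 − 2/25·(0.986000+0.968200+0.940100))/(1+2/25) = 9349/10000 ≈ 0.934900
step 5 [5y] swap r/1=995/47297: DF=(1 − 995/47297·(0.986000+0.968200+0.940100+0.934900))/(1+995/47297) = 1801/2000 ≈ 0.900500
step 6 [6y] swap r/1=390/18709: DF=(1 − 390/18709·(0.986000+0.968200+0.940100+0.934900+0.900500))/(1+390/18709) = 883/1000 ≈ 0.883000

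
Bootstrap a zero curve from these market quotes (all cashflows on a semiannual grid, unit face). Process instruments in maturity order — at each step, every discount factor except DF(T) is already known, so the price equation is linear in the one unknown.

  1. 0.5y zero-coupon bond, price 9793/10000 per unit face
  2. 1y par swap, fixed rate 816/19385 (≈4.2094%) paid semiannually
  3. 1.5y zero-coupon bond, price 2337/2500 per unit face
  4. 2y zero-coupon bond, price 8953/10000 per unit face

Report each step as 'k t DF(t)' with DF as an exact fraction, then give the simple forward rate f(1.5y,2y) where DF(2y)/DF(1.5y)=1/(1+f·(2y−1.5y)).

step 1 [0.5y] zero: DF = P = 9793/10000 ≈ 0.979300
step 2 [1y] swap r/2=408/19385: DF=(1 − 408/19385·(0.979300))/(1+408/19385) = 1199/1250 ≈ 0.959200
step 3 [1.5y] zero: DF = P = 2337/2500 ≈ 0.934800
step 4 [2y] zero: DF = P = 8953/10000 ≈ 0.895300

1 1/2 9793/10000
2 1 1199/1250
3 3/2 2337/2500
4 2 8953/10000
f(1.5y,2y) = ((2337/2500)/(8953/10000) − 1)/(1/2) = 790/8953 ≈ 8.8239%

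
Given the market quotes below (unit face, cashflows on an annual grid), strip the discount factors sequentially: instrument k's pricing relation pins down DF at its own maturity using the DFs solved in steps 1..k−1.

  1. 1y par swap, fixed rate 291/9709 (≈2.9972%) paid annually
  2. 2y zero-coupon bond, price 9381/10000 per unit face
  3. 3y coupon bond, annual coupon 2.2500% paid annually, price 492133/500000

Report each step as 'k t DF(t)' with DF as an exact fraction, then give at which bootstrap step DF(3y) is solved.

step 1 [1y] swap r/1=291/9709: DF=(1 − 291/9709·(0))/(1+291/9709) = 9709/10000 ≈ 0.970900
step 2 [2y] zero: DF = P = 9381/10000 ≈ 0.938100
step 3 [3y] bond c/1=9/400: DF=(492133/500000 − 9/400·(0.970900+0.938100))/(1+9/400) = 4603/5000 ≈ 0.920600

1 1 9709/10000
2 2 9381/10000
3 3 4603/5000
DF(3y) is solved at step 3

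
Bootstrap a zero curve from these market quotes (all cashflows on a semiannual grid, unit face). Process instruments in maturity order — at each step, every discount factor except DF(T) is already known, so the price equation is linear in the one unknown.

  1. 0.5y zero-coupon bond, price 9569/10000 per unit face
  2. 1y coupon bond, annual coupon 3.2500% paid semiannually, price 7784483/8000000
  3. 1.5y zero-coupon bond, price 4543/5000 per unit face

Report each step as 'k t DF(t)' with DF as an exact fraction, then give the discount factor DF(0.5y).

step 1 [0.5y] zero: DF = P = 9569/10000 ≈ 0.956900
step 2 [1y] bond c/2=13/800: DF=(7784483/8000000 − 13/800·(0.956900))/(1+13/800) = 4711/5000 ≈ 0.942200
step 3 [1.5y] zero: DF = P = 4543/5000 ≈ 0.908600

1 1/2 9569/10000
2 1 4711/5000
3 3/2 4543/5000
DF(0.5y) = 9569/10000 ≈ 0.956900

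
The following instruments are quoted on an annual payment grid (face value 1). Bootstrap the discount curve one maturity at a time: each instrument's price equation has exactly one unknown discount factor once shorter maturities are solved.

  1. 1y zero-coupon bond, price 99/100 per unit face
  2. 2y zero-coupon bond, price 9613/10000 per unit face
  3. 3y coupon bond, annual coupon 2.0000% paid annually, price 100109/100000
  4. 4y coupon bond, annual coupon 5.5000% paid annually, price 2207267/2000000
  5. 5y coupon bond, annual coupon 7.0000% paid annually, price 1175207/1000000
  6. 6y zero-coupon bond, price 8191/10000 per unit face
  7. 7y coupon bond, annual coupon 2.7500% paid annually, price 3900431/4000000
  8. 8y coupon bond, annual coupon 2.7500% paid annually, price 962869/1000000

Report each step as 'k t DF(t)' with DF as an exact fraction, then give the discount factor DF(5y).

step 1 [1y] zero: DF = P = 99/100 ≈ 0.990000
step 2 [2y] zero: DF = P = 9613/10000 ≈ 0.961300
step 3 [3y] bond c/1=1/50: DF=(100109/100000 − 1/50·(0.990000+0.961300))/(1+1/50) = 1179/1250 ≈ 0.943200
step 4 [4y] bond c/1=11/200: DF=(2207267/2000000 − 11/200·(0.990000+0.961300+0.943200))/(1+11/200) = 1119/1250 ≈ 0.895200
step 5 [5y] bond c/1=7/100: DF=(1175207/1000000 − 7/100·(0.990000+0.961300+0.943200+0.895200))/(1+7/100) = 1063/1250 ≈ 0.850400
step 6 [6y] zero: DF = P = 8191/10000 ≈ 0.819100
step 7 [7y] bond c/1=11/400: DF=(3900431/4000000 − 11/400·(0.990000+0.961300+0.943200+0.895200+0.850400+0.819100))/(1+11/400) = 8029/10000 ≈ 0.802900
step 8 [8y] bond c/1=11/400: DF=(962869/1000000 − 11/400·(0.990000+0.961300+0.943200+0.895200+0.850400+0.819100+0.802900))/(1+11/400) = 1539/2000 ≈ 0.769500

1 1 99/100
2 2 9613/10000
3 3 1179/1250
4 4 1119/1250
5 5 1063/1250
6 6 8191/10000
7 7 8029/10000
8 8 1539/2000
DF(5y) = 1063/1250 ≈ 0.850400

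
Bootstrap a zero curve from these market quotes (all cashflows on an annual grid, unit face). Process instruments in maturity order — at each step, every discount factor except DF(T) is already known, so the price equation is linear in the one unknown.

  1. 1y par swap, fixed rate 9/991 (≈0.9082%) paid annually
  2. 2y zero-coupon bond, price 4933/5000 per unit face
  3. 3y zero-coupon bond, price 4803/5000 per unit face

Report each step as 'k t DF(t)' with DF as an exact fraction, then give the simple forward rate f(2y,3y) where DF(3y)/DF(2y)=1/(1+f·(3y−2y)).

step 1 [1y] swap r/1=9/991: DF=(1 − 9/991·(0))/(1+9/991) = 991/1000 ≈ 0.991000
step 2 [2y] zero: DF = P = 4933/5000 ≈ 0.986600
step 3 [3y] zero: DF = P = 4803/5000 ≈ 0.960600

1 1 991/1000
2 2 4933/5000
3 3 4803/5000
f(2y,3y) = ((4933/5000)/(4803/5000) − 1)/(1) = 130/4803 ≈ 2.7066%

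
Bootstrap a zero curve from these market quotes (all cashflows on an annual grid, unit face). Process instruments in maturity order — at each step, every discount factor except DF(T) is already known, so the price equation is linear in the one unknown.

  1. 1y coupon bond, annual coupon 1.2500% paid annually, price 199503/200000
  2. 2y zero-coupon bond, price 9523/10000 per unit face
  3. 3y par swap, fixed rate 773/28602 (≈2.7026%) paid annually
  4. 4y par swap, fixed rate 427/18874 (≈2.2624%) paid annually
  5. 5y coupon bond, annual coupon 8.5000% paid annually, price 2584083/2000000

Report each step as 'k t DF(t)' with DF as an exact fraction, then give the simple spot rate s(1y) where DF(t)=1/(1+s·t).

1 1 2463/2500
2 2 9523/10000
3 3 9227/10000
4 4 4573/5000
5 5 8951/10000
s(1y) = (1/(2463/2500) − 1)/(1) = 37/2463 ≈ 1.5022%

step 1 [1y] bond c/1=1/80: DF=(199503/200000 − 1/80·(0))/(1+1/80) = 2463/2500 ≈ 0.985200
step 2 [2y] zero: DF = P = 9523/10000 ≈ 0.952300
step 3 [3y] swap r/1=773/28602: DF=(1 − 773/28602·(0.985200+0.952300))/(1+773/28602) = 9227/10000 ≈ 0.922700
step 4 [4y] swap r/1=427/18874: DF=(1 − 427/18874·(0.985200+0.952300+0.922700))/(1+427/18874) = 4573/5000 ≈ 0.914600
step 5 [5y] bond c/1=17/200: DF=(2584083/2000000 − 17/200·(0.985200+0.952300+0.922700+0.914600))/(1+17/200) = 8951/10000 ≈ 0.895100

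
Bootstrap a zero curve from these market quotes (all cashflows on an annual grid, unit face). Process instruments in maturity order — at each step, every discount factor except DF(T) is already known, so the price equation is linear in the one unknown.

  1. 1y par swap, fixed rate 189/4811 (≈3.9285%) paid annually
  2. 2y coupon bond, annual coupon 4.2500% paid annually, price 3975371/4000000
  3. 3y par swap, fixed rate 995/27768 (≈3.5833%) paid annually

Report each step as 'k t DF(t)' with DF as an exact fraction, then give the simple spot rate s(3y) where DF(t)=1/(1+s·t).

step 1 [1y] swap r/1=189/4811: DF=(1 − 189/4811·(0))/(1+189/4811) = 4811/5000 ≈ 0.962200
step 2 [2y] bond c/1=17/400: DF=(3975371/4000000 − 17/400·(0.962200))/(1+17/400) = 9141/10000 ≈ 0.914100
step 3 [3y] swap r/1=995/27768: DF=(1 − 995/27768·(0.962200+0.914100))/(1+995/27768) = 1801/2000 ≈ 0.900500

1 1 4811/5000
2 2 9141/10000
3 3 1801/2000
s(3y) = (1/(1801/2000) − 1)/(3) = 199/5403 ≈ 3.6831%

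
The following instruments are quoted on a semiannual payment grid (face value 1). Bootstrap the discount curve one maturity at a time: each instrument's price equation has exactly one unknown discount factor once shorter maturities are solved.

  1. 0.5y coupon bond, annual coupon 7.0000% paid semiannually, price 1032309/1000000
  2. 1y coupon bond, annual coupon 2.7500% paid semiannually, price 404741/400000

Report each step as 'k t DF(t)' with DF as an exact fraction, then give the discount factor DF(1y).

step 1 [0.5y] bond c/2=7/200: DF=(1032309/1000000 − 7/200·(0))/(1+7/200) = 4987/5000 ≈ 0.997400
step 2 [1y] bond c/2=11/800: DF=(404741/400000 − 11/800·(0.997400))/(1+11/800) = 4923/5000 ≈ 0.984600

1 1/2 4987/5000
2 1 4923/5000
DF(1y) = 4923/5000 ≈ 0.984600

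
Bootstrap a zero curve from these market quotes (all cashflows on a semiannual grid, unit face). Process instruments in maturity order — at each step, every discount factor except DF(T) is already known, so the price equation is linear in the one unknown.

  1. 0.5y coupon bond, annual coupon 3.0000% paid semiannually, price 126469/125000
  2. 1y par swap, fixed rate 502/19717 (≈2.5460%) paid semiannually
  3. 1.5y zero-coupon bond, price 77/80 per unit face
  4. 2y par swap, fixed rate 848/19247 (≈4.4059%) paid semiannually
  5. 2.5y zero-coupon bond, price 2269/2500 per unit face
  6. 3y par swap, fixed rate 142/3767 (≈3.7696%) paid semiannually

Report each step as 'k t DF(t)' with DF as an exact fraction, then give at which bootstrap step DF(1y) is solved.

step 1 [0.5y] bond c/2=3/200: DF=(126469/125000 − 3/200·(0))/(1+3/200) = 623/625 ≈ 0.996800
step 2 [1y] swap r/2=251/19717: DF=(1 − 251/19717·(0.996800))/(1+251/19717) = 9749/10000 ≈ 0.974900
step 3 [1.5y] zero: DF = P = 77/80 ≈ 0.962500
step 4 [2y] swap r/2=424/19247: DF=(1 − 424/19247·(0.996800+0.974900+0.962500))/(1+424/19247) = 572/625 ≈ 0.915200
step 5 [2.5y] zero: DF = P = 2269/2500 ≈ 0.907600
step 6 [3y] swap r/2=71/3767: DF=(1 − 71/3767·(0.996800+0.974900+0.962500+0.915200+0.907600))/(1+71/3767) = 1787/2000 ≈ 0.893500

1 1/2 623/625
2 1 9749/10000
3 3/2 77/80
4 2 572/625
5 5/2 2269/2500
6 3 1787/2000
DF(1y) is solved at step 2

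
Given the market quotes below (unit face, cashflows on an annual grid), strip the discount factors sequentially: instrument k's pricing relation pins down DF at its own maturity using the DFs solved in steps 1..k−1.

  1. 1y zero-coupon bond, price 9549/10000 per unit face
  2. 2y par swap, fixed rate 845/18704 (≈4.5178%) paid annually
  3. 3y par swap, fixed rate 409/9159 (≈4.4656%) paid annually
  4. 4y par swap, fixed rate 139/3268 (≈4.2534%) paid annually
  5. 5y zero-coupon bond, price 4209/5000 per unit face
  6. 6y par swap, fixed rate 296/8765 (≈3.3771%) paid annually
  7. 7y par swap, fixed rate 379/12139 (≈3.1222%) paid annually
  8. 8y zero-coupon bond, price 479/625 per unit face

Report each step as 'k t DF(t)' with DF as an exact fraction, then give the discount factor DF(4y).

1 1 9549/10000
2 2 1831/2000
3 3 8773/10000
4 4 8471/10000
5 5 4209/5000
6 6 514/625
7 7 1621/2000
8 8 479/625
DF(4y) = 8471/10000 ≈ 0.847100

step 1 [1y] zero: DF = P = 9549/10000 ≈ 0.954900
step 2 [2y] swap r/1=845/18704: DF=(1 − 845/18704·(0.954900))/(1+845/18704) = 1831/2000 ≈ 0.915500
step 3 [3y] swap r/1=409/9159: DF=(1 − 409/9159·(0.954900+0.915500))/(1+409/9159) = 8773/10000 ≈ 0.877300
step 4 [4y] swap r/1=139/3268: DF=(1 − 139/3268·(0.954900+0.915500+0.877300))/(1+139/3268) = 8471/10000 ≈ 0.847100
step 5 [5y] zero: DF = P = 4209/5000 ≈ 0.841800
step 6 [6y] swap r/1=296/8765: DF=(1 − 296/8765·(0.954900+0.915500+0.877300+0.847100+0.841800))/(1+296/8765) = 514/625 ≈ 0.822400
step 7 [7y] swap r/1=379/12139: DF=(1 − 379/12139·(0.954900+0.915500+0.877300+0.847100+0.841800+0.822400))/(1+379/12139) = 1621/2000 ≈ 0.810500
step 8 [8y] zero: DF = P = 479/625 ≈ 0.766400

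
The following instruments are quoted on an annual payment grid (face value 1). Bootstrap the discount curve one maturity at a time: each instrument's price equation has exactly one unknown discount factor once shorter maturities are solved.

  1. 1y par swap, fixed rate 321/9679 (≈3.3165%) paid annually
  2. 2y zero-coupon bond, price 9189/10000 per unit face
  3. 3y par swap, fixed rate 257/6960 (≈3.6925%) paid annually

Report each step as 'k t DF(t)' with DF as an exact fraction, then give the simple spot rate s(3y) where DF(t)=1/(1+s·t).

1 1 9679/10000
2 2 9189/10000
3 3 2243/2500
s(3y) = (1/(2243/2500) − 1)/(3) = 257/6729 ≈ 3.8193%

step 1 [1y] swap r/1=321/9679: DF=(1 − 321/9679·(0))/(1+321/9679) = 9679/10000 ≈ 0.967900
step 2 [2y] zero: DF = P = 9189/10000 ≈ 0.918900
step 3 [3y] swap r/1=257/6960: DF=(1 − 257/6960·(0.967900+0.918900))/(1+257/6960) = 2243/2500 ≈ 0.897200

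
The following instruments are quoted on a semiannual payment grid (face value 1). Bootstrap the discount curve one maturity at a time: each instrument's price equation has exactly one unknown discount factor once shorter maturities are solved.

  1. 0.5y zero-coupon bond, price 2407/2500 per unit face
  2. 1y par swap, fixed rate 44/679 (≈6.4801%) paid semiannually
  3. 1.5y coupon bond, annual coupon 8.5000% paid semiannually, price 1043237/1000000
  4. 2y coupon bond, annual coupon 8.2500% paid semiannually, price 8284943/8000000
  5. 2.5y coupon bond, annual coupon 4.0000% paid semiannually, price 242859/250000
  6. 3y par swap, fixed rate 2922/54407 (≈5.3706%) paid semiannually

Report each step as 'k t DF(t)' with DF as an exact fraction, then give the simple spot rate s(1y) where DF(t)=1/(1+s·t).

1 1/2 2407/2500
2 1 1173/1250
3 3/2 577/625
4 2 8827/10000
5 5/2 8797/10000
6 3 8539/10000
s(1y) = (1/(1173/1250) − 1)/(1) = 77/1173 ≈ 6.5644%

step 1 [0.5y] zero: DF = P = 2407/2500 ≈ 0.962800
step 2 [1y] swap r/2=22/679: DF=(1 − 22/679·(0.962800))/(1+22/679) = 1173/1250 ≈ 0.938400
step 3 [1.5y] bond c/2=17/400: DF=(1043237/1000000 − 17/400·(0.962800+0.938400))/(1+17/400) = 577/625 ≈ 0.923200
step 4 [2y] bond c/2=33/800: DF=(8284943/8000000 − 33/800·(0.962800+0.938400+0.923200))/(1+33/800) = 8827/10000 ≈ 0.882700
step 5 [2.5y] bond c/2=1/50: DF=(242859/250000 − 1/50·(0.962800+0.938400+0.923200+0.882700))/(1+1/50) = 8797/10000 ≈ 0.879700
step 6 [3y] swap r/2=1461/54407: DF=(1 − 1461/54407·(0.962800+0.938400+0.923200+0.882700+0.879700))/(1+1461/54407) = 8539/10000 ≈ 0.853900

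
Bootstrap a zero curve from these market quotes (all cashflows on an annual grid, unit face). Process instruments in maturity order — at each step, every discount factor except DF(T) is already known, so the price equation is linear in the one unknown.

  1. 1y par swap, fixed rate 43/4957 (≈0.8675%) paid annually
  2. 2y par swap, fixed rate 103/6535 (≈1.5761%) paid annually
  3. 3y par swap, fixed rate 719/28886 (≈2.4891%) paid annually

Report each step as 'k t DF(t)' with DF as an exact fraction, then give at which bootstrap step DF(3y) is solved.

step 1 [1y] swap r/1=43/4957: DF=(1 − 43/4957·(0))/(1+43/4957) = 4957/5000 ≈ 0.991400
step 2 [2y] swap r/1=103/6535: DF=(1 − 103/6535·(0.991400))/(1+103/6535) = 9691/10000 ≈ 0.969100
step 3 [3y] swap r/1=719/28886: DF=(1 − 719/28886·(0.991400+0.969100))/(1+719/28886) = 9281/10000 ≈ 0.928100

1 1 4957/5000
2 2 9691/10000
3 3 9281/10000
DF(3y) is solved at step 3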